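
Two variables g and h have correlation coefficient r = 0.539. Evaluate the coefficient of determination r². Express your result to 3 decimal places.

0.291

r² = (0.539)² = 0.291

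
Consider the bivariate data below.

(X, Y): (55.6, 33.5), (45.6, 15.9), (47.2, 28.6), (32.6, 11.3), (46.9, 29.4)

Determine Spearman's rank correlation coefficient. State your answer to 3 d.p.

0.900

Rank X: 5, 2, 4, 1, 3
Rank Y: 5, 2, 3, 1, 4
d = rank(X) − rank(Y): 0, 0, 1, 0, -1; Σd² = 2
ρ = 1 − 6Σd² / [n(n²−1)] = 1 − 6×2 / (5×24) = 1 − 12/120 ≈ 0.900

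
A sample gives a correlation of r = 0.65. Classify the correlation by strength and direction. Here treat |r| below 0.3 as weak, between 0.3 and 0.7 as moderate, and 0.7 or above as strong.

r = 0.65 > 0 so the relationship is positive.
|r| = 0.65, which falls in the moderate range.

moderate positive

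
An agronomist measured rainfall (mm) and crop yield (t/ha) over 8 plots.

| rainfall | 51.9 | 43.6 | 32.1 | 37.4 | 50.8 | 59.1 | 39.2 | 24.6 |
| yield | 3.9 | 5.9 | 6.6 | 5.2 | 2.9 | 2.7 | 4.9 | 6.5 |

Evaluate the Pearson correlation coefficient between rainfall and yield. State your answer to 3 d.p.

n = 8, Σx = 338.7, Σy = 38.6, Σx² = 15238.99, Σy² = 202.58, Σxy = 1524.86
nΣxy − ΣxΣy = 12198.88 − 13073.82 = -874.94
nΣx² − (Σx)² = 121911.92 − 114717.69 = 7194.23; nΣy² − (Σy)² = 1620.64 − 1489.96 = 130.68
r = -874.94 / √(7194.23 × 130.68) = -874.94 / 969.6092 ≈ -0.902

-0.902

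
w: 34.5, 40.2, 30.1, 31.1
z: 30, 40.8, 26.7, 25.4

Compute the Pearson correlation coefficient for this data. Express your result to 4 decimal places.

n = 4, Σw = 135.9, Σz = 122.9, Σw² = 4679.51, Σz² = 3922.69, Σwz = 4268.77
nΣwz − ΣwΣz = 17075.08 − 16702.11 = 372.97
nΣw² − (Σw)² = 18718.04 − 18468.81 = 249.23; nΣz² − (Σz)² = 15690.76 − 15104.41 = 586.35
r = 372.97 / √(249.23 × 586.35) = 372.97 / 382.2774 ≈ 0.9757

0.9757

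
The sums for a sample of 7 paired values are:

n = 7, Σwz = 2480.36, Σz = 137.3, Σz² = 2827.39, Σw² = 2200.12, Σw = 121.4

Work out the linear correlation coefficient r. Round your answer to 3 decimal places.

0.879

r = (nΣwz − ΣwΣz) / √[(nΣw² − (Σw)²)(nΣz² − (Σz)²)]
Numerator: 7×2480.36 − 121.4×137.3 = 694.3
Denominator: √[(15400.84 − 14737.96)(19791.73 − 18851.29)] = √[662.88 × 940.44] = 789.5561
r = 694.3 / 789.5561 ≈ 0.879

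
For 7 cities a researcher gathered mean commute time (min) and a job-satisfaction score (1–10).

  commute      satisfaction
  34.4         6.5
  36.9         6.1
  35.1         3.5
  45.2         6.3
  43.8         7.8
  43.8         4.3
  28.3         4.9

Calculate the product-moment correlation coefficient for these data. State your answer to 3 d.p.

0.349

n = 7, Σx = 267.5, Σy = 39.4, Σx² = 10457.79, Σy² = 234.74, Σxy = 1524.95
nΣxy − ΣxΣy = 10674.65 − 10539.5 = 135.15
nΣx² − (Σx)² = 73204.53 − 71556.25 = 1648.28; nΣy² − (Σy)² = 1643.18 − 1552.36 = 90.82
r = 135.15 / √(1648.28 × 90.82) = 135.15 / 386.9067 ≈ 0.349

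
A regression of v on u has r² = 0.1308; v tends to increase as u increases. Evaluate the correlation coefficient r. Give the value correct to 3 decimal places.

|r| = √0.1308 = 0.362
The association is positive, so r = 0.362.

0.362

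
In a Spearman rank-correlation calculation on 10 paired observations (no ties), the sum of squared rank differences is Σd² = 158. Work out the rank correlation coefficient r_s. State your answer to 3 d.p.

ρ = 1 − 6Σd² / [n(n²−1)] = 1 − 6×158 / (10×99)
  = 1 − 948/990 = 1 − 0.9576 ≈ 0.042

0.042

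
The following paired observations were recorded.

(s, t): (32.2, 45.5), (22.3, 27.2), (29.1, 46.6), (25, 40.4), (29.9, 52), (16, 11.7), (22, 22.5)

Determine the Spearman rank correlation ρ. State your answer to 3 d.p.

0.893

Rank s: 7, 3, 5, 4, 6, 1, 2
Rank t: 5, 3, 6, 4, 7, 1, 2
d = rank(s) − rank(t): 2, 0, -1, 0, -1, 0, 0; Σd² = 6
ρ = 1 − 6Σd² / [n(n²−1)] = 1 − 6×6 / (7×48) = 1 − 36/336 ≈ 0.893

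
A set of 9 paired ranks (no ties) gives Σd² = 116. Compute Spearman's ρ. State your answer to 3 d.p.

ρ = 1 − 6Σd² / [n(n²−1)] = 1 − 6×116 / (9×80)
  = 1 − 696/720 = 1 − 0.9667 ≈ 0.033

0.033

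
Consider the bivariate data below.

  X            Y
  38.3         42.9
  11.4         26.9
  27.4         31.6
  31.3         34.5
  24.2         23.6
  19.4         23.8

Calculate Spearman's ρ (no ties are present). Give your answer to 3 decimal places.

Rank X: 6, 1, 4, 5, 3, 2
Rank Y: 6, 3, 4, 5, 1, 2
d = rank(X) − rank(Y): 0, -2, 0, 0, 2, 0; Σd² = 8
ρ = 1 − 6Σd² / [n(n²−1)] = 1 − 6×8 / (6×35) = 1 − 48/210 ≈ 0.771

0.771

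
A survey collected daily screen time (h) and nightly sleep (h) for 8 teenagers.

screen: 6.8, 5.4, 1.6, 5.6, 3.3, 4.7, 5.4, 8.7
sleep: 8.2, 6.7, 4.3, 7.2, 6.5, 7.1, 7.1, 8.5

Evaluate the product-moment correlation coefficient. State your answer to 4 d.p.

0.9368

n = 8, Σx = 41.5, Σy = 55.6, Σx² = 247.15, Σy² = 397.78, Σxy = 306.25
nΣxy − ΣxΣy = 2450 − 2307.4 = 142.6
nΣx² − (Σx)² = 1977.2 − 1722.25 = 254.95; nΣy² − (Σy)² = 3182.24 − 3091.36 = 90.88
r = 142.6 / √(254.95 × 90.88) = 142.6 / 152.2165 ≈ 0.9368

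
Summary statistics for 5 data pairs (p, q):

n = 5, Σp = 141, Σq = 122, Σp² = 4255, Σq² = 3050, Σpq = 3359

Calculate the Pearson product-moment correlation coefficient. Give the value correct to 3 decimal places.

-0.570

r = (nΣpq − ΣpΣq) / √[(nΣp² − (Σp)²)(nΣq² − (Σq)²)]
Numerator: 5×3359 − 141×122 = -407
Denominator: √[(21275 − 19881)(15250 − 14884)] = √[1394 × 366] = 714.2857
r = -407 / 714.2857 ≈ -0.570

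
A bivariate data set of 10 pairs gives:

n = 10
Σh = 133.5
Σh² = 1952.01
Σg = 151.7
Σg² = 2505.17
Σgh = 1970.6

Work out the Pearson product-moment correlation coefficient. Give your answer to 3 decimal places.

r = (nΣgh − ΣgΣh) / √[(nΣg² − (Σg)²)(nΣh² − (Σh)²)]
Numerator: 10×1970.6 − 151.7×133.5 = -545.95
Denominator: √[(25051.7 − 23012.89)(19520.1 − 17822.25)] = √[2038.81 × 1697.85] = 1860.5358
r = -545.95 / 1860.5358 ≈ -0.293

-0.293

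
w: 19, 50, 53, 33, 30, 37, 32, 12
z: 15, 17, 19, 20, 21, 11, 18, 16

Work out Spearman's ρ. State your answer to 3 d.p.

Rank w: 2, 7, 8, 5, 3, 6, 4, 1
Rank z: 2, 4, 6, 7, 8, 1, 5, 3
d = rank(w) − rank(z): 0, 3, 2, -2, -5, 5, -1, -2; Σd² = 72
ρ = 1 − 6Σd² / [n(n²−1)] = 1 − 6×72 / (8×63) = 1 − 432/504 ≈ 0.143

0.143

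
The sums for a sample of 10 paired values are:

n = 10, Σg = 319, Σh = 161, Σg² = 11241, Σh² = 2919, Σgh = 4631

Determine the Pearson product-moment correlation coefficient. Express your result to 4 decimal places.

r = (nΣgh − ΣgΣh) / √[(nΣg² − (Σg)²)(nΣh² − (Σh)²)]
Numerator: 10×4631 − 319×161 = -5049
Denominator: √[(112410 − 101761)(29190 − 25921)] = √[10649 × 3269] = 5900.1340
r = -5049 / 5900.1340 ≈ -0.8557

-0.8557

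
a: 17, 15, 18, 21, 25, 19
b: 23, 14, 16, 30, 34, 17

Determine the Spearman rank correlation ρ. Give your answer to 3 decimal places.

Rank a: 2, 1, 3, 5, 6, 4
Rank b: 4, 1, 2, 5, 6, 3
d = rank(a) − rank(b): -2, 0, 1, 0, 0, 1; Σd² = 6
ρ = 1 − 6Σd² / [n(n²−1)] = 1 − 6×6 / (6×35) = 1 − 36/210 ≈ 0.829

0.829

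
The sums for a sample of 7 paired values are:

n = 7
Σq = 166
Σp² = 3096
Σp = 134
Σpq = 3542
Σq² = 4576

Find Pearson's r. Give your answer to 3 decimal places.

r = (nΣpq − ΣpΣq) / √[(nΣp² − (Σp)²)(nΣq² − (Σq)²)]
Numerator: 7×3542 − 134×166 = 2550
Denominator: √[(21672 − 17956)(32032 − 27556)] = √[3716 × 4476] = 4078.3350
r = 2550 / 4078.3350 ≈ 0.625

0.625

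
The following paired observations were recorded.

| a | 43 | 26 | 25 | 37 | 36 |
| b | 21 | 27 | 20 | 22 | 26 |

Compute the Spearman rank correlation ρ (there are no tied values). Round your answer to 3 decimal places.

0.000

Rank a: 5, 2, 1, 4, 3
Rank b: 2, 5, 1, 3, 4
d = rank(a) − rank(b): 3, -3, 0, 1, -1; Σd² = 20
ρ = 1 − 6Σd² / [n(n²−1)] = 1 − 6×20 / (5×24) = 1 − 120/120 ≈ 0.000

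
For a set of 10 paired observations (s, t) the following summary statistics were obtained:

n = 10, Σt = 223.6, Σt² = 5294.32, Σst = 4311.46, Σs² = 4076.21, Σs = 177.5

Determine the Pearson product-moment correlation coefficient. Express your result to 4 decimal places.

r = (nΣst − ΣsΣt) / √[(nΣs² − (Σs)²)(nΣt² − (Σt)²)]
Numerator: 10×4311.46 − 177.5×223.6 = 3425.6
Denominator: √[(40762.1 − 31506.25)(52943.2 − 49996.96)] = √[9255.85 × 2946.24] = 5222.0643
r = 3425.6 / 5222.0643 ≈ 0.6560

0.6560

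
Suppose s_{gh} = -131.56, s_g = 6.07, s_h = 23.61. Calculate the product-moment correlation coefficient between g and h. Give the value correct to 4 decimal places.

-0.9180

r = Cov(g,h) / (s_g · s_h) = -131.56 / (6.07 × 23.61)
  = -131.56 / 143.3127 ≈ -0.9180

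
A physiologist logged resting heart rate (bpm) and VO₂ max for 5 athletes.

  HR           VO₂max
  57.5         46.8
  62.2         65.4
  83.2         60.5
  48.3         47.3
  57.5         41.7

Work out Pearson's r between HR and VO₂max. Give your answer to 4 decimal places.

n = 5, Σx = 308.7, Σy = 261.7, Σx² = 19736.47, Σy² = 14103.83, Σxy = 16474.82
nΣxy − ΣxΣy = 82374.1 − 80786.79 = 1587.31
nΣx² − (Σx)² = 98682.35 − 95295.69 = 3386.66; nΣy² − (Σy)² = 70519.15 − 68486.89 = 2032.26
r = 1587.31 / √(3386.66 × 2032.26) = 1587.31 / 2623.4660 ≈ 0.6050

0.6050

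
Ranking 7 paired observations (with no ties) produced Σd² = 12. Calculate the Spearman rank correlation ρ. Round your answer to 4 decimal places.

ρ = 1 − 6Σd² / [n(n²−1)] = 1 − 6×12 / (7×48)
  = 1 − 72/336 = 1 − 0.21429 ≈ 0.7857

0.7857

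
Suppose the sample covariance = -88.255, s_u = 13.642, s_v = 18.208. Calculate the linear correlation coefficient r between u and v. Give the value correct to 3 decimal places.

r = Cov(u,v) / (s_u · s_v) = -88.255 / (13.642 × 18.208)
  = -88.255 / 248.3935 ≈ -0.355

-0.355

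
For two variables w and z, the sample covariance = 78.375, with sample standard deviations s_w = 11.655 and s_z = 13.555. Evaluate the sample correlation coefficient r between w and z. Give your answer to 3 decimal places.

r = Cov(w,z) / (s_w · s_z) = 78.375 / (11.655 × 13.555)
  = 78.375 / 157.9835 ≈ 0.496

0.496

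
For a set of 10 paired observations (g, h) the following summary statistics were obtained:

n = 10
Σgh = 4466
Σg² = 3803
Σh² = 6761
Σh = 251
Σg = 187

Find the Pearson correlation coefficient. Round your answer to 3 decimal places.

-0.606

r = (nΣgh − ΣgΣh) / √[(nΣg² − (Σg)²)(nΣh² − (Σh)²)]
Numerator: 10×4466 − 187×251 = -2277
Denominator: √[(38030 − 34969)(67610 − 63001)] = √[3061 × 4609] = 3756.0816
r = -2277 / 3756.0816 ≈ -0.606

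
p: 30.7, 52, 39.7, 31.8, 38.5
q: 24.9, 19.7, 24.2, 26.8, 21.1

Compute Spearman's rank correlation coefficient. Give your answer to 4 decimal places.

-0.8000

Rank p: 1, 5, 4, 2, 3
Rank q: 4, 1, 3, 5, 2
d = rank(p) − rank(q): -3, 4, 1, -3, 1; Σd² = 36
ρ = 1 − 6Σd² / [n(n²−1)] = 1 − 6×36 / (5×24) = 1 − 216/120 ≈ -0.8000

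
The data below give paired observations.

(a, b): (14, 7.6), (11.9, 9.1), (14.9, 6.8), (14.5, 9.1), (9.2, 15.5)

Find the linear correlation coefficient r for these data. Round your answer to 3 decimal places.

-0.920

n = 5, Σa = 64.5, Σb = 48.1, Σa² = 854.51, Σb² = 509.87, Σab = 590.56
nΣab − ΣaΣb = 2952.8 − 3102.45 = -149.65
nΣa² − (Σa)² = 4272.55 − 4160.25 = 112.3; nΣb² − (Σb)² = 2549.35 − 2313.61 = 235.74
r = -149.65 / √(112.3 × 235.74) = -149.65 / 162.7071 ≈ -0.920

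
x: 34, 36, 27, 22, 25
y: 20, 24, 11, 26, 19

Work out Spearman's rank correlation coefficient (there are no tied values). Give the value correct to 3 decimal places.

Rank x: 4, 5, 3, 1, 2
Rank y: 3, 4, 1, 5, 2
d = rank(x) − rank(y): 1, 1, 2, -4, 0; Σd² = 22
ρ = 1 − 6Σd² / [n(n²−1)] = 1 − 6×22 / (5×24) = 1 − 132/120 ≈ -0.100

-0.100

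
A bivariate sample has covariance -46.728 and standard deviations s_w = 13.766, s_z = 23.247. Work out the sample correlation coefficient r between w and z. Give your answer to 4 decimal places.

r = Cov(w,z) / (s_w · s_z) = -46.728 / (13.766 × 23.247)
  = -46.728 / 320.0182 ≈ -0.1460

-0.1460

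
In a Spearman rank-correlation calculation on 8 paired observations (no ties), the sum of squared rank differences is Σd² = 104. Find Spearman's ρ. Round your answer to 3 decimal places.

ρ = 1 − 6Σd² / [n(n²−1)] = 1 − 6×104 / (8×63)
  = 1 − 624/504 = 1 − 1.2381 ≈ -0.238

-0.238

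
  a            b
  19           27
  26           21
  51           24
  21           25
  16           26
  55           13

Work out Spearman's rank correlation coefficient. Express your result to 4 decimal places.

-0.8857

Rank a: 2, 4, 5, 3, 1, 6
Rank b: 6, 2, 3, 4, 5, 1
d = rank(a) − rank(b): -4, 2, 2, -1, -4, 5; Σd² = 66
ρ = 1 − 6Σd² / [n(n²−1)] = 1 − 6×66 / (6×35) = 1 − 396/210 ≈ -0.8857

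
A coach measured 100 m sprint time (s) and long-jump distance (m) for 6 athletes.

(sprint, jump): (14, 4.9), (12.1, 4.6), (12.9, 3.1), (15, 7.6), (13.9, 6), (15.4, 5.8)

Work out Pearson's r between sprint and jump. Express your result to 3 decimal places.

n = 6, Σx = 83.3, Σy = 32, Σx² = 1164.19, Σy² = 182.18, Σxy = 450.97
nΣxy − ΣxΣy = 2705.82 − 2665.6 = 40.22
nΣx² − (Σx)² = 6985.14 − 6938.89 = 46.25; nΣy² − (Σy)² = 1093.08 − 1024 = 69.08
r = 40.22 / √(46.25 × 69.08) = 40.22 / 56.5239 ≈ 0.712

0.712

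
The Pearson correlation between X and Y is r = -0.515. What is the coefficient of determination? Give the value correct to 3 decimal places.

0.265

r² = (-0.515)² = 0.265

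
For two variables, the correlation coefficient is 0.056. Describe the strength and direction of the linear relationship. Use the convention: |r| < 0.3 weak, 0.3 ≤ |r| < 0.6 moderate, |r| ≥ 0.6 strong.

r = 0.056 > 0 so the relationship is positive.
|r| = 0.056, which falls in the weak range.

weak positive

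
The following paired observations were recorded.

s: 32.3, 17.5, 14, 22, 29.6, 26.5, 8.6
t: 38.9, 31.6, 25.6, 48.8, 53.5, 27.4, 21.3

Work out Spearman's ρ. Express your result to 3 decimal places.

0.750

Rank s: 7, 3, 2, 4, 6, 5, 1
Rank t: 5, 4, 2, 6, 7, 3, 1
d = rank(s) − rank(t): 2, -1, 0, -2, -1, 2, 0; Σd² = 14
ρ = 1 − 6Σd² / [n(n²−1)] = 1 − 6×14 / (7×48) = 1 − 84/336 ≈ 0.750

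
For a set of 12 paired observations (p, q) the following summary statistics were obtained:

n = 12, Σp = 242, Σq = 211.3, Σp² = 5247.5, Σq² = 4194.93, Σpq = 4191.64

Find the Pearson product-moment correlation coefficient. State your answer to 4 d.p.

r = (nΣpq − ΣpΣq) / √[(nΣp² − (Σp)²)(nΣq² − (Σq)²)]
Numerator: 12×4191.64 − 242×211.3 = -834.92
Denominator: √[(62970 − 58564)(50339.16 − 44647.69)] = √[4406 × 5691.47] = 5007.6558
r = -834.92 / 5007.6558 ≈ -0.1667

-0.1667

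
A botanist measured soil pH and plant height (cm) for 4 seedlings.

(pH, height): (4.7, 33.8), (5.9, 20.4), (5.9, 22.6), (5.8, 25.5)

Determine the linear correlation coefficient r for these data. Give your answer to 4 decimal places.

-0.9574

n = 4, Σx = 22.3, Σy = 102.3, Σx² = 125.35, Σy² = 2719.61, Σxy = 560.46
nΣxy − ΣxΣy = 2241.84 − 2281.29 = -39.45
nΣx² − (Σx)² = 501.4 − 497.29 = 4.11; nΣy² − (Σy)² = 10878.44 − 10465.29 = 413.15
r = -39.45 / √(4.11 × 413.15) = -39.45 / 41.2074 ≈ -0.9574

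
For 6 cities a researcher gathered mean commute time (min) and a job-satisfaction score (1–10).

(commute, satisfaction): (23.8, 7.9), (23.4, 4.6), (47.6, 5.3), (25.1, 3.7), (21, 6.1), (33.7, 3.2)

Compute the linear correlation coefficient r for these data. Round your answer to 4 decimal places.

-0.2266

n = 6, Σx = 174.6, Σy = 30.8, Σx² = 5586.46, Σy² = 172.8, Σxy = 876.75
nΣxy − ΣxΣy = 5260.5 − 5377.68 = -117.18
nΣx² − (Σx)² = 33518.76 − 30485.16 = 3033.6; nΣy² − (Σy)² = 1036.8 − 948.64 = 88.16
r = -117.18 / √(3033.6 × 88.16) = -117.18 / 517.1481 ≈ -0.2266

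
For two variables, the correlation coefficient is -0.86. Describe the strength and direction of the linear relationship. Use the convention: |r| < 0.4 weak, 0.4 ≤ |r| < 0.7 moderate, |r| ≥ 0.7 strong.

r = -0.86 < 0 so the relationship is negative.
|r| = 0.86, which falls in the strong range.

strong negative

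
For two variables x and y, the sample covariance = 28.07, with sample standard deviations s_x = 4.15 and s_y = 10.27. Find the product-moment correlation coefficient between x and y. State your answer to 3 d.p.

r = Cov(x,y) / (s_x · s_y) = 28.07 / (4.15 × 10.27)
  = 28.07 / 42.6205 ≈ 0.659

0.659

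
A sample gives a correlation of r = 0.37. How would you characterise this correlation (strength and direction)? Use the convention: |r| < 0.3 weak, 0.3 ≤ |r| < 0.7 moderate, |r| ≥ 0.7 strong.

r = 0.37 > 0 so the relationship is positive.
|r| = 0.37, which falls in the moderate range.

moderate positive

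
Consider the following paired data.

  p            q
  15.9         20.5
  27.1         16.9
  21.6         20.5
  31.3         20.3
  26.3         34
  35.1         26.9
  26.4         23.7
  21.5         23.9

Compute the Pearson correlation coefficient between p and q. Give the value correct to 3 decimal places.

n = 8, Σp = 205.2, Σq = 186.7, Σp² = 5516.38, Σq² = 4550.71, Σpq = 4840.05
nΣpq − ΣpΣq = 38720.4 − 38310.84 = 409.56
nΣp² − (Σp)² = 44131.04 − 42107.04 = 2024; nΣq² − (Σq)² = 36405.68 − 34856.89 = 1548.79
r = 409.56 / √(2024 × 1548.79) = 409.56 / 1770.5228 ≈ 0.231

0.231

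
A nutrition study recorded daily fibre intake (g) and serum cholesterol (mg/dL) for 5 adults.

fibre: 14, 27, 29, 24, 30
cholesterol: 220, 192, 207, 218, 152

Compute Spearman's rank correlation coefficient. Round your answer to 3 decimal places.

-0.900

Rank fibre: 1, 3, 4, 2, 5
Rank cholesterol: 5, 2, 3, 4, 1
d = rank(fibre) − rank(cholesterol): -4, 1, 1, -2, 4; Σd² = 38
ρ = 1 − 6Σd² / [n(n²−1)] = 1 − 6×38 / (5×24) = 1 − 228/120 ≈ -0.900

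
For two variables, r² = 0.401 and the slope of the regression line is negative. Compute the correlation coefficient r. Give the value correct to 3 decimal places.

|r| = √0.401 = 0.633
The association is negative, so r = −0.633.

-0.633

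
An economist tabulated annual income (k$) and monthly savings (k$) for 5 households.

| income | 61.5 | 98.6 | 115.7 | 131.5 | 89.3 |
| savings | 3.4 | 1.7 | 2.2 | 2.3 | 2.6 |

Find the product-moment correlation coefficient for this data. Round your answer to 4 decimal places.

-0.6863

n = 5, Σx = 496.6, Σy = 12.2, Σx² = 52157.44, Σy² = 31.34, Σxy = 1165.89
nΣxy − ΣxΣy = 5829.45 − 6058.52 = -229.07
nΣx² − (Σx)² = 260787.2 − 246611.56 = 14175.64; nΣy² − (Σy)² = 156.7 − 148.84 = 7.86
r = -229.07 / √(14175.64 × 7.86) = -229.07 / 333.7971 ≈ -0.6863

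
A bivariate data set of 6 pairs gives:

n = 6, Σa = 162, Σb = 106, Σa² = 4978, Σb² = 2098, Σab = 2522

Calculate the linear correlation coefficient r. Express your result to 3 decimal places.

r = (nΣab − ΣaΣb) / √[(nΣa² − (Σa)²)(nΣb² − (Σb)²)]
Numerator: 6×2522 − 162×106 = -2040
Denominator: √[(29868 − 26244)(12588 − 11236)] = √[3624 × 1352] = 2213.5149
r = -2040 / 2213.5149 ≈ -0.922

-0.922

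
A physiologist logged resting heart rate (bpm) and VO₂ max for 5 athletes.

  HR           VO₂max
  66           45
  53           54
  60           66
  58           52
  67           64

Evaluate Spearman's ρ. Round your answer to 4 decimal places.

Rank HR: 4, 1, 3, 2, 5
Rank VO₂max: 1, 3, 5, 2, 4
d = rank(HR) − rank(VO₂max): 3, -2, -2, 0, 1; Σd² = 18
ρ = 1 − 6Σd² / [n(n²−1)] = 1 − 6×18 / (5×24) = 1 − 108/120 ≈ 0.1000

0.1000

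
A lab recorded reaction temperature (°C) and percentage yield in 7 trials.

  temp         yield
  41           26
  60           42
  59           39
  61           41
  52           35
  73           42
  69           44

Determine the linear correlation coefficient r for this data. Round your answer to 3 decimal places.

0.921

n = 7, Σx = 415, Σy = 269, Σx² = 25277, Σy² = 10567, Σxy = 16310
nΣxy − ΣxΣy = 114170 − 111635 = 2535
nΣx² − (Σx)² = 176939 − 172225 = 4714; nΣy² − (Σy)² = 73969 − 72361 = 1608
r = 2535 / √(4714 × 1608) = 2535 / 2753.2003 ≈ 0.921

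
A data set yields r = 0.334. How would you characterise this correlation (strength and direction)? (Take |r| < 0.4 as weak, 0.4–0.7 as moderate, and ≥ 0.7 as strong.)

r = 0.334 > 0 so the relationship is positive.
|r| = 0.334, which falls in the weak range.

weak positive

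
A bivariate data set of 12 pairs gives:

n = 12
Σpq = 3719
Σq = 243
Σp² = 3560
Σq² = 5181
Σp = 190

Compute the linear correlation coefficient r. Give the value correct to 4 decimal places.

-0.3391

r = (nΣpq − ΣpΣq) / √[(nΣp² − (Σp)²)(nΣq² − (Σq)²)]
Numerator: 12×3719 − 190×243 = -1542
Denominator: √[(42720 − 36100)(62172 − 59049)] = √[6620 × 3123] = 4546.8956
r = -1542 / 4546.8956 ≈ -0.3391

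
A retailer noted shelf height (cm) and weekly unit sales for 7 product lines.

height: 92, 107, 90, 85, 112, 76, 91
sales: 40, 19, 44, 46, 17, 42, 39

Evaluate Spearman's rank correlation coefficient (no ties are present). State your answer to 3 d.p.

Rank height: 5, 6, 3, 2, 7, 1, 4
Rank sales: 4, 2, 6, 7, 1, 5, 3
d = rank(height) − rank(sales): 1, 4, -3, -5, 6, -4, 1; Σd² = 104
ρ = 1 − 6Σd² / [n(n²−1)] = 1 − 6×104 / (7×48) = 1 − 624/336 ≈ -0.857

-0.857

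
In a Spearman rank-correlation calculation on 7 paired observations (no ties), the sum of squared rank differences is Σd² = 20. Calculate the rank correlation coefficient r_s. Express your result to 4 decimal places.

0.6429

ρ = 1 − 6Σd² / [n(n²−1)] = 1 − 6×20 / (7×48)
  = 1 − 120/336 = 1 − 0.35714 ≈ 0.6429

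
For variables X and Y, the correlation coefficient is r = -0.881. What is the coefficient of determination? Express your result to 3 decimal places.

r² = (-0.881)² = 0.776

0.776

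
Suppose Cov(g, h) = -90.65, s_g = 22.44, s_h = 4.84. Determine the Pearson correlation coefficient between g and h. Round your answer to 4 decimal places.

-0.8346

r = Cov(g,h) / (s_g · s_h) = -90.65 / (22.44 × 4.84)
  = -90.65 / 108.6096 ≈ -0.8346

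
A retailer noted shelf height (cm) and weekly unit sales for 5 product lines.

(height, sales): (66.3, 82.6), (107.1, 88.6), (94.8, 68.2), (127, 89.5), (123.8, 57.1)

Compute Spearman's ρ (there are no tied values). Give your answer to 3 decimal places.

Rank height: 1, 3, 2, 5, 4
Rank sales: 3, 4, 2, 5, 1
d = rank(height) − rank(sales): -2, -1, 0, 0, 3; Σd² = 14
ρ = 1 − 6Σd² / [n(n²−1)] = 1 − 6×14 / (5×24) = 1 − 84/120 ≈ 0.300

0.300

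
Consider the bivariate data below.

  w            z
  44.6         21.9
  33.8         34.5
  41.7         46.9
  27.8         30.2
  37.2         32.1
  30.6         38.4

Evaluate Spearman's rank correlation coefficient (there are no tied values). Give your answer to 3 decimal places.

Rank w: 6, 3, 5, 1, 4, 2
Rank z: 1, 4, 6, 2, 3, 5
d = rank(w) − rank(z): 5, -1, -1, -1, 1, -3; Σd² = 38
ρ = 1 − 6Σd² / [n(n²−1)] = 1 − 6×38 / (6×35) = 1 − 228/210 ≈ -0.086

-0.086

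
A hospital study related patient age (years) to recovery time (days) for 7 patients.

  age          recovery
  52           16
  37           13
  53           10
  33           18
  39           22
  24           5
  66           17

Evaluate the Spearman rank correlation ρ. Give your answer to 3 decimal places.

Rank age: 5, 3, 6, 2, 4, 1, 7
Rank recovery: 4, 3, 2, 6, 7, 1, 5
d = rank(age) − rank(recovery): 1, 0, 4, -4, -3, 0, 2; Σd² = 46
ρ = 1 − 6Σd² / [n(n²−1)] = 1 − 6×46 / (7×48) = 1 − 276/336 ≈ 0.179

0.179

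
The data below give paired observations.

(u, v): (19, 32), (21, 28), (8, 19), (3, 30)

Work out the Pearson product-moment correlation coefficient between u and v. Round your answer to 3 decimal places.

n = 4, Σu = 51, Σv = 109, Σu² = 875, Σv² = 3069, Σuv = 1438
nΣuv − ΣuΣv = 5752 − 5559 = 193
nΣu² − (Σu)² = 3500 − 2601 = 899; nΣv² − (Σv)² = 12276 − 11881 = 395
r = 193 / √(899 × 395) = 193 / 595.9069 ≈ 0.324

0.324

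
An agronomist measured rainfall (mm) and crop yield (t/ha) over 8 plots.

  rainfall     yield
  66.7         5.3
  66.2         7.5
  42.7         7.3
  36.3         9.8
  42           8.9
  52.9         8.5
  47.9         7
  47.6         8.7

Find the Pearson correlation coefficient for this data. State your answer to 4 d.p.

-0.7150

n = 8, Σx = 402.3, Σy = 63, Σx² = 21094.89, Σy² = 509.82, Σxy = 3090.33
nΣxy − ΣxΣy = 24722.64 − 25344.9 = -622.26
nΣx² − (Σx)² = 168759.12 − 161845.29 = 6913.83; nΣy² − (Σy)² = 4078.56 − 3969 = 109.56
r = -622.26 / √(6913.83 × 109.56) = -622.26 / 870.3328 ≈ -0.7150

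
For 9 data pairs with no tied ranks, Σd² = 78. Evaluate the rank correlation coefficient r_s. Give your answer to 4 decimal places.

0.3500

ρ = 1 − 6Σd² / [n(n²−1)] = 1 − 6×78 / (9×80)
  = 1 − 468/720 = 1 − 0.65000 ≈ 0.3500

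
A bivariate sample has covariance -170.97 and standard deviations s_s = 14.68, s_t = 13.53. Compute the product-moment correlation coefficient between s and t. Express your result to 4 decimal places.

-0.8608

r = Cov(s,t) / (s_s · s_t) = -170.97 / (14.68 × 13.53)
  = -170.97 / 198.6204 ≈ -0.8608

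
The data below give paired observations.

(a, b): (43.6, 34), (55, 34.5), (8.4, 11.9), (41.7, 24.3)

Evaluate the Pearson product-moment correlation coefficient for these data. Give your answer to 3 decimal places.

0.941

n = 4, Σa = 148.7, Σb = 104.7, Σa² = 6735.41, Σb² = 3078.35, Σab = 4493.17
nΣab − ΣaΣb = 17972.68 − 15568.89 = 2403.79
nΣa² − (Σa)² = 26941.64 − 22111.69 = 4829.95; nΣb² − (Σb)² = 12313.4 − 10962.09 = 1351.31
r = 2403.79 / √(4829.95 × 1351.31) = 2403.79 / 2554.7524 ≈ 0.941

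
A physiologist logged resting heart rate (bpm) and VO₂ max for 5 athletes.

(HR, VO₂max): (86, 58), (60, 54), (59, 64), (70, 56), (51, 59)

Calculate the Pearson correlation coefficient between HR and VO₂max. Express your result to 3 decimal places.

-0.198

n = 5, Σx = 326, Σy = 291, Σx² = 21978, Σy² = 16993, Σxy = 18933
nΣxy − ΣxΣy = 94665 − 94866 = -201
nΣx² − (Σx)² = 109890 − 106276 = 3614; nΣy² − (Σy)² = 84965 − 84681 = 284
r = -201 / √(3614 × 284) = -201 / 1013.1022 ≈ -0.198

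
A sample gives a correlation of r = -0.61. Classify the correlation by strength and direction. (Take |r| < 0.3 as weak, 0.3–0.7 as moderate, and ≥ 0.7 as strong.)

r = -0.61 < 0 so the relationship is negative.
|r| = 0.61, which falls in the moderate range.

moderate negative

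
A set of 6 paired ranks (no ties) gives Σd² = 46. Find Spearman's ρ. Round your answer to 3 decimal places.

-0.314

ρ = 1 − 6Σd² / [n(n²−1)] = 1 − 6×46 / (6×35)
  = 1 − 276/210 = 1 − 1.3143 ≈ -0.314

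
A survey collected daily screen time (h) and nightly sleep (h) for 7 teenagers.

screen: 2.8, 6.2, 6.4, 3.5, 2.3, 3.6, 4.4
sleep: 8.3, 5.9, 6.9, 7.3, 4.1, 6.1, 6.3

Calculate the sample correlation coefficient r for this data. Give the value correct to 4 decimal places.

n = 7, Σx = 29.2, Σy = 44.9, Σx² = 137.1, Σy² = 298.31, Σxy = 188.64
nΣxy − ΣxΣy = 1320.48 − 1311.08 = 9.4
nΣx² − (Σx)² = 959.7 − 852.64 = 107.06; nΣy² − (Σy)² = 2088.17 − 2016.01 = 72.16
r = 9.4 / √(107.06 × 72.16) = 9.4 / 87.8945 ≈ 0.1069

0.1069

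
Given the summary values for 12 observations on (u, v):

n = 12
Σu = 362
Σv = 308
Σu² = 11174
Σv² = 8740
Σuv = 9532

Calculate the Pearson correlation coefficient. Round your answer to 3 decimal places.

r = (nΣuv − ΣuΣv) / √[(nΣu² − (Σu)²)(nΣv² − (Σv)²)]
Numerator: 12×9532 − 362×308 = 2888
Denominator: √[(134088 − 131044)(104880 − 94864)] = √[3044 × 10016] = 5521.6577
r = 2888 / 5521.6577 ≈ 0.523

0.523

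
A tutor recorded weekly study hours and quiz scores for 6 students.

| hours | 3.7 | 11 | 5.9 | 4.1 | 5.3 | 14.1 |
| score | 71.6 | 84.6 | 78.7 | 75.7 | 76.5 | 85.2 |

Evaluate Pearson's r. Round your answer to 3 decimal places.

n = 6, Σx = 44.1, Σy = 472.3, Σx² = 413.21, Σy² = 37319.19, Σxy = 3576.99
nΣxy − ΣxΣy = 21461.94 − 20828.43 = 633.51
nΣx² − (Σx)² = 2479.26 − 1944.81 = 534.45; nΣy² − (Σy)² = 223915.14 − 223067.29 = 847.85
r = 633.51 / √(534.45 × 847.85) = 633.51 / 673.1519 ≈ 0.941

0.941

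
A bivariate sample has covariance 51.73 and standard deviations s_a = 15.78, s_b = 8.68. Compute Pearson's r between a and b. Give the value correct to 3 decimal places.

0.378

r = Cov(a,b) / (s_a · s_b) = 51.73 / (15.78 × 8.68)
  = 51.73 / 136.9704 ≈ 0.378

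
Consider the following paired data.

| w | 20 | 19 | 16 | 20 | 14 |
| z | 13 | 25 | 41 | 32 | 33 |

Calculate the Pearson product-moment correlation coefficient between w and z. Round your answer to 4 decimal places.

-0.6230

n = 5, Σw = 89, Σz = 144, Σw² = 1613, Σz² = 4588, Σwz = 2493
nΣwz − ΣwΣz = 12465 − 12816 = -351
nΣw² − (Σw)² = 8065 − 7921 = 144; nΣz² − (Σz)² = 22940 − 20736 = 2204
r = -351 / √(144 × 2204) = -351 / 563.3613 ≈ -0.6230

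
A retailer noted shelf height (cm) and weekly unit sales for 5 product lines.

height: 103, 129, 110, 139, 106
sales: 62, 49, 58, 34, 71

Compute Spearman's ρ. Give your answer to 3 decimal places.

-0.900

Rank height: 1, 4, 3, 5, 2
Rank sales: 4, 2, 3, 1, 5
d = rank(height) − rank(sales): -3, 2, 0, 4, -3; Σd² = 38
ρ = 1 − 6Σd² / [n(n²−1)] = 1 − 6×38 / (5×24) = 1 − 228/120 ≈ -0.900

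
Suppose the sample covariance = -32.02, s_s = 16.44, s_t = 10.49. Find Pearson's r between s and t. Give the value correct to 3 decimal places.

r = Cov(s,t) / (s_s · s_t) = -32.02 / (16.44 × 10.49)
  = -32.02 / 172.4556 ≈ -0.186

-0.186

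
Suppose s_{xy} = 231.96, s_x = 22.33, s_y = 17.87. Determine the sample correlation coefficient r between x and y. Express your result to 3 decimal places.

r = Cov(x,y) / (s_x · s_y) = 231.96 / (22.33 × 17.87)
  = 231.96 / 399.0371 ≈ 0.581

0.581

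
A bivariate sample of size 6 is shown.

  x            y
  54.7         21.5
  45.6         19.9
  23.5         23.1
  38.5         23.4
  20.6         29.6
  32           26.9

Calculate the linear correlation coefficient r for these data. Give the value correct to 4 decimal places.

n = 6, Σx = 214.9, Σy = 144.4, Σx² = 8554.31, Σy² = 3539.2, Σxy = 4997.8
nΣxy − ΣxΣy = 29986.8 − 31031.56 = -1044.76
nΣx² − (Σx)² = 51325.86 − 46182.01 = 5143.85; nΣy² − (Σy)² = 21235.2 − 20851.36 = 383.84
r = -1044.76 / √(5143.85 × 383.84) = -1044.76 / 1405.1389 ≈ -0.7435

-0.7435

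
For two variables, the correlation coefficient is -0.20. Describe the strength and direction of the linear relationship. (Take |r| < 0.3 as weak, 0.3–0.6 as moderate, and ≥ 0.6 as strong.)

weak negative

r = -0.20 < 0 so the relationship is negative.
|r| = 0.20, which falls in the weak range.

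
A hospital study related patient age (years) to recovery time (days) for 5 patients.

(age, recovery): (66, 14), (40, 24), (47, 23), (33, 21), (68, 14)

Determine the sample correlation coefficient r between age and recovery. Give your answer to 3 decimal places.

n = 5, Σx = 254, Σy = 96, Σx² = 13878, Σy² = 1938, Σxy = 4610
nΣxy − ΣxΣy = 23050 − 24384 = -1334
nΣx² − (Σx)² = 69390 − 64516 = 4874; nΣy² − (Σy)² = 9690 − 9216 = 474
r = -1334 / √(4874 × 474) = -1334 / 1519.9592 ≈ -0.878

-0.878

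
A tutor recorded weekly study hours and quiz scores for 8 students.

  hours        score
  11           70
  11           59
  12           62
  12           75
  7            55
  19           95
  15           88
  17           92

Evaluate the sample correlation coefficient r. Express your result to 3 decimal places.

n = 8, Σx = 104, Σy = 596, Σx² = 1454, Σy² = 46108, Σxy = 8137
nΣxy − ΣxΣy = 65096 − 61984 = 3112
nΣx² − (Σx)² = 11632 − 10816 = 816; nΣy² − (Σy)² = 368864 − 355216 = 13648
r = 3112 / √(816 × 13648) = 3112 / 3337.1796 ≈ 0.933

0.933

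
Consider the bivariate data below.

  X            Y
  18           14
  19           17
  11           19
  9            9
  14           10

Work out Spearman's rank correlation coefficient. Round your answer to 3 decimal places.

0.400

Rank X: 4, 5, 2, 1, 3
Rank Y: 3, 4, 5, 1, 2
d = rank(X) − rank(Y): 1, 1, -3, 0, 1; Σd² = 12
ρ = 1 − 6Σd² / [n(n²−1)] = 1 − 6×12 / (5×24) = 1 − 72/120 ≈ 0.400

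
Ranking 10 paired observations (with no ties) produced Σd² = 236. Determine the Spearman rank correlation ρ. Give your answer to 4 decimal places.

ρ = 1 − 6Σd² / [n(n²−1)] = 1 − 6×236 / (10×99)
  = 1 − 1416/990 = 1 − 1.43030 ≈ -0.4303

-0.4303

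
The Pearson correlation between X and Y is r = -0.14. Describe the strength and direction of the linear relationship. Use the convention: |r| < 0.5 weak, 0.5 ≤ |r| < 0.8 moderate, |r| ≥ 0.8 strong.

r = -0.14 < 0 so the relationship is negative.
|r| = 0.14, which falls in the weak range.

weak negative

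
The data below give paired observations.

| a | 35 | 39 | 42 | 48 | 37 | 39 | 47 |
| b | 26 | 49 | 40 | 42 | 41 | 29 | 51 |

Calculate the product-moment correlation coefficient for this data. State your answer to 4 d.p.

n = 7, Σa = 287, Σb = 278, Σa² = 11913, Σb² = 11564, Σab = 11562
nΣab − ΣaΣb = 80934 − 79786 = 1148
nΣa² − (Σa)² = 83391 − 82369 = 1022; nΣb² − (Σb)² = 80948 − 77284 = 3664
r = 1148 / √(1022 × 3664) = 1148 / 1935.0990 ≈ 0.5933

0.5933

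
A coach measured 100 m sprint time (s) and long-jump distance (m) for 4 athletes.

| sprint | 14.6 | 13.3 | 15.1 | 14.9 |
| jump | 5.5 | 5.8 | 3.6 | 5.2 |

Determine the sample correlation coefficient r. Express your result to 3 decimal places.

n = 4, Σx = 57.9, Σy = 20.1, Σx² = 840.07, Σy² = 103.89, Σxy = 289.28
nΣxy − ΣxΣy = 1157.12 − 1163.79 = -6.67
nΣx² − (Σx)² = 3360.28 − 3352.41 = 7.87; nΣy² − (Σy)² = 415.56 − 404.01 = 11.55
r = -6.67 / √(7.87 × 11.55) = -6.67 / 9.5341 ≈ -0.700

-0.700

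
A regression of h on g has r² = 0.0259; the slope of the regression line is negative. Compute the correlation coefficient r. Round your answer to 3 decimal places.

-0.161

|r| = √0.0259 = 0.161
The association is negative, so r = −0.161.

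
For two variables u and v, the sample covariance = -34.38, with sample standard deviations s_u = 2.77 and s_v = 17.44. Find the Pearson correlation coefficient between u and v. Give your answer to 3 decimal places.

r = Cov(u,v) / (s_u · s_v) = -34.38 / (2.77 × 17.44)
  = -34.38 / 48.3088 ≈ -0.712

-0.712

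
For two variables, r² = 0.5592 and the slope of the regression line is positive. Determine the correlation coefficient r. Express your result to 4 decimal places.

0.7478

|r| = √0.5592 = 0.7478
The association is positive, so r = 0.7478.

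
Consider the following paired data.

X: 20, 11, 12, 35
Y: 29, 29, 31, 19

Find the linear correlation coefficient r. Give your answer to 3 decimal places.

n = 4, ΣX = 78, ΣY = 108, ΣX² = 1890, ΣY² = 3004, ΣXY = 1936
nΣXY − ΣXΣY = 7744 − 8424 = -680
nΣX² − (ΣX)² = 7560 − 6084 = 1476; nΣY² − (ΣY)² = 12016 − 11664 = 352
r = -680 / √(1476 × 352) = -680 / 720.7996 ≈ -0.943

-0.943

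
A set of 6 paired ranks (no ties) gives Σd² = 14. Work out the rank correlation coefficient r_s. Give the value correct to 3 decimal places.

ρ = 1 − 6Σd² / [n(n²−1)] = 1 − 6×14 / (6×35)
  = 1 − 84/210 = 1 − 0.4000 ≈ 0.600

0.600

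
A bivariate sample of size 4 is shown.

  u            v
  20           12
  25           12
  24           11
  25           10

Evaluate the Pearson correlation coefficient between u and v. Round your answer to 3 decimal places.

n = 4, Σu = 94, Σv = 45, Σu² = 2226, Σv² = 509, Σuv = 1054
nΣuv − ΣuΣv = 4216 − 4230 = -14
nΣu² − (Σu)² = 8904 − 8836 = 68; nΣv² − (Σv)² = 2036 − 2025 = 11
r = -14 / √(68 × 11) = -14 / 27.3496 ≈ -0.512

-0.512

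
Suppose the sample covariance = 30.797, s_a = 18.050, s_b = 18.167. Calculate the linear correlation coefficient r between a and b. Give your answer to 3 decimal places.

r = Cov(a,b) / (s_a · s_b) = 30.797 / (18.050 × 18.167)
  = 30.797 / 327.9144 ≈ 0.094

0.094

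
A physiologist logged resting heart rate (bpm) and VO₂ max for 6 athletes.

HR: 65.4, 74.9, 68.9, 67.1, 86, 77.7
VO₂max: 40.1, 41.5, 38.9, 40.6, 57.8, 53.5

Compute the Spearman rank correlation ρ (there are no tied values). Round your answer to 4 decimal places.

Rank HR: 1, 4, 3, 2, 6, 5
Rank VO₂max: 2, 4, 1, 3, 6, 5
d = rank(HR) − rank(VO₂max): -1, 0, 2, -1, 0, 0; Σd² = 6
ρ = 1 − 6Σd² / [n(n²−1)] = 1 − 6×6 / (6×35) = 1 − 36/210 ≈ 0.8286

0.8286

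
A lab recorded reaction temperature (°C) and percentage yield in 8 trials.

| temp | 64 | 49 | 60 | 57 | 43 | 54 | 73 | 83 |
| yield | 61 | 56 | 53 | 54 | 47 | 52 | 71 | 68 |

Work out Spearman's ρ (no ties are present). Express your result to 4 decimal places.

Rank temp: 6, 2, 5, 4, 1, 3, 7, 8
Rank yield: 6, 5, 3, 4, 1, 2, 8, 7
d = rank(temp) − rank(yield): 0, -3, 2, 0, 0, 1, -1, 1; Σd² = 16
ρ = 1 − 6Σd² / [n(n²−1)] = 1 − 6×16 / (8×63) = 1 − 96/504 ≈ 0.8095

0.8095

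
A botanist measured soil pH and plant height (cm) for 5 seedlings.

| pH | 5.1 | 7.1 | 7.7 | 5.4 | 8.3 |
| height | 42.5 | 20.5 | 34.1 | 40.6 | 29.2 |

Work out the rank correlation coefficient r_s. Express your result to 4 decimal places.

-0.7000

Rank pH: 1, 3, 4, 2, 5
Rank height: 5, 1, 3, 4, 2
d = rank(pH) − rank(height): -4, 2, 1, -2, 3; Σd² = 34
ρ = 1 − 6Σd² / [n(n²−1)] = 1 − 6×34 / (5×24) = 1 − 204/120 ≈ -0.7000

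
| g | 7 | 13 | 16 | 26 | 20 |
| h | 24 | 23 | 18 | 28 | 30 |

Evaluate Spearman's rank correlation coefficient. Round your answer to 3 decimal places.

Rank g: 1, 2, 3, 5, 4
Rank h: 3, 2, 1, 4, 5
d = rank(g) − rank(h): -2, 0, 2, 1, -1; Σd² = 10
ρ = 1 − 6Σd² / [n(n²−1)] = 1 − 6×10 / (5×24) = 1 − 60/120 ≈ 0.500

0.500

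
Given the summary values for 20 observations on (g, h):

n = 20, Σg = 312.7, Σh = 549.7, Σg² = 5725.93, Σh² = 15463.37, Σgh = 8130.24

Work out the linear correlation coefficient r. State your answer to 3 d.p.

-0.852

r = (nΣgh − ΣgΣh) / √[(nΣg² − (Σg)²)(nΣh² − (Σh)²)]
Numerator: 20×8130.24 − 312.7×549.7 = -9286.39
Denominator: √[(114518.6 − 97781.29)(309267.4 − 302170.09)] = √[16737.31 × 7097.31] = 10899.0769
r = -9286.39 / 10899.0769 ≈ -0.852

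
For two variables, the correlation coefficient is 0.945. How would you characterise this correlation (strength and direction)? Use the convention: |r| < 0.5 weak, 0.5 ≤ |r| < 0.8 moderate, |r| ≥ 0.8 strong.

r = 0.945 > 0 so the relationship is positive.
|r| = 0.945, which falls in the strong range.

strong positive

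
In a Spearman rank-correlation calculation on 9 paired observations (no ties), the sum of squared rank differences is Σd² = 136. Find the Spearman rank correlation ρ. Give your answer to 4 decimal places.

ρ = 1 − 6Σd² / [n(n²−1)] = 1 − 6×136 / (9×80)
  = 1 − 816/720 = 1 − 1.13333 ≈ -0.1333

-0.1333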